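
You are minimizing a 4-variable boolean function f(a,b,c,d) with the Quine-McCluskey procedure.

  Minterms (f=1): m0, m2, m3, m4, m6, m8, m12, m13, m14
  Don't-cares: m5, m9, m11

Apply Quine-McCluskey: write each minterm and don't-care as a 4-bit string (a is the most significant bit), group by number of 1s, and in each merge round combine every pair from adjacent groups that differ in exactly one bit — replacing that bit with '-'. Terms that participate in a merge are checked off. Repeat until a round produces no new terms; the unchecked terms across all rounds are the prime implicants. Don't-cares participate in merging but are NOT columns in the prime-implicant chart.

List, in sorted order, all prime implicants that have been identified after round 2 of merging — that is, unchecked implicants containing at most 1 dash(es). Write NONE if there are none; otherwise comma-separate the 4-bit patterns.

-011, 001-, 10-1

size-2^0 implicants → 0000(✓)  0010(✓)  0011(✓)  0100(✓)  0101(✓)  0110(✓)  1000(✓)  1001(✓)  1011(✓)  1100(✓)  1101(✓)  1110(✓)
size-2^1 implicants → -000(✓)  -011  -100(✓)  -101(✓)  -110(✓)  0-00(✓)  0-10(✓)  00-0(✓)  001-  01-0(✓)  010-(✓)  1-00(✓)  1-01(✓)  10-1  100-(✓)  11-0(✓)  110-(✓)
size-2^2 implicants → --00  -1-0  -10-  0--0  1-0-
Unchecked terms (primes): --00, -011, -1-0, -10-, 0--0, 001-, 1-0-, 10-1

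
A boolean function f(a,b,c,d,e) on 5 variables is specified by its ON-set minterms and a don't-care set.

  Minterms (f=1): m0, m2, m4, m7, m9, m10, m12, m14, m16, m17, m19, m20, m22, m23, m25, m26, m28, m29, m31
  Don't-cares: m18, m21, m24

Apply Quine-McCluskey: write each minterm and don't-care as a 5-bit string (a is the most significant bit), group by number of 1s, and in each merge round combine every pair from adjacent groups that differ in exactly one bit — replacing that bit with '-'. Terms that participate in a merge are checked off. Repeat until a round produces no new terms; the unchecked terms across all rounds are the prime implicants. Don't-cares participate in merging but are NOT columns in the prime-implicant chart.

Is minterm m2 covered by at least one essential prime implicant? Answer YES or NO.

NO

Round 0: 00000✓ 00010✓ 00100✓ 00111✓ 01001✓ 01010✓ 01100✓ 01110✓ 10000✓ 10001✓ 10010✓ 10011✓ 10100✓ 10101✓ 10110✓ 10111✓ 11000✓ 11001✓ 11010✓ 11100✓ 11101✓ 11111✓
Round 1: -0000✓ -0010✓ -0100✓ -0111 -1001 -1010✓ -1100✓ 0-010✓ 0-100✓ 00-00✓ 000-0✓ 01-10 011-0 1-000✓ 1-001✓ 1-010✓ 1-100✓ 1-101✓ 1-111✓ 10-00✓ 10-01✓ 10-10✓ 10-11✓ 100-0✓ 100-1✓ 1000-✓ 1001-✓ 101-0✓ 101-1✓ 1010-✓ 1011-✓ 11-00✓ 11-01✓ 110-0✓ 1100-✓ 111-1✓ 1110-✓
Round 2: --010 --100 -0-00 -00-0 1--00✓ 1--01✓ 1-0-0 1-00-✓ 1-1-1 1-10-✓ 10--0✓ 10--1✓ 10-0-✓ 10-1-✓ 100--✓ 101--✓ 11-0-✓
Round 3: 1--0- 10---
PIs = {--010, --100, -0-00, -00-0, -0111, -1001, 01-10, 011-0, 1--0-, 1-0-0, 1-1-1, 10---}
Coverage chart:
  m0: -0-00,-00-0
  m2: --010,-00-0
  m4: --100,-0-00
  m7: -0111 ←essential
  m9: -1001 ←essential
  m10: --010,01-10
  m12: --100,011-0
  m14: 01-10,011-0
  m16: -0-00,-00-0,1--0-,1-0-0,10---
  m17: 1--0-,10---
  m19: 10--- ←essential
  m20: --100,-0-00,1--0-,10---
  m22: 10--- ←essential
  m23: -0111,1-1-1,10---
  m25: -1001,1--0-
  m26: --010,1-0-0
  m28: --100,1--0-
  m29: 1--0-,1-1-1
  m31: 1-1-1 ←essential
Essential: -0111, -1001, 1-1-1, 10---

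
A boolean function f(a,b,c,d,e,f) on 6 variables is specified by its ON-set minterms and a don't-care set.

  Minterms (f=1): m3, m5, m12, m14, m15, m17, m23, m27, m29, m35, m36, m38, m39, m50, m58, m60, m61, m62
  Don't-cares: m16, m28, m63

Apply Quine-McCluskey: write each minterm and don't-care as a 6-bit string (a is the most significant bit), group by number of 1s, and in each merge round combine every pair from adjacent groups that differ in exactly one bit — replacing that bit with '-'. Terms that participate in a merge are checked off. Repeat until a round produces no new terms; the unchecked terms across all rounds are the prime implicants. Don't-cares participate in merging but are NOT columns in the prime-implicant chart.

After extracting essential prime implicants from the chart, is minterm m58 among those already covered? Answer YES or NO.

YES

size-2^0 implicants → 000011(✓)  000101  001100(✓)  001110(✓)  001111(✓)  010000(✓)  010001(✓)  010111  011011  011100(✓)  011101(✓)  100011(✓)  100100(✓)  100110(✓)  100111(✓)  110010(✓)  111010(✓)  111100(✓)  111101(✓)  111110(✓)  111111(✓)
size-2^1 implicants → -00011  -11100(✓)  -11101(✓)  0-1100  0011-0  00111-  01000-  01110-(✓)  100-11  1001-0  10011-  11-010  111-10  1111-0(✓)  1111-1(✓)  11110-(✓)  11111-(✓)
size-2^2 implicants → -1110-  1111--
Unchecked terms (primes): -00011, -1110-, 0-1100, 000101, 0011-0, 00111-, 01000-, 010111, 011011, 100-11, 1001-0, 10011-, 11-010, 111-10, 1111--
Minterm coverage:
  m3 ⊆ -00011 [E]
  m5 ⊆ 000101 [E]
  m12 ⊆ 0-1100,0011-0
  m14 ⊆ 0011-0,00111-
  m15 ⊆ 00111- [E]
  m17 ⊆ 01000- [E]
  m23 ⊆ 010111 [E]
  m27 ⊆ 011011 [E]
  m29 ⊆ -1110- [E]
  m35 ⊆ -00011,100-11
  m36 ⊆ 1001-0 [E]
  m38 ⊆ 1001-0,10011-
  m39 ⊆ 100-11,10011-
  m50 ⊆ 11-010 [E]
  m58 ⊆ 11-010,111-10
  m60 ⊆ -1110-,1111--
  m61 ⊆ -1110-,1111--
  m62 ⊆ 111-10,1111--
E = {-00011, -1110-, 000101, 00111-, 01000-, 010111, 011011, 1001-0, 11-010}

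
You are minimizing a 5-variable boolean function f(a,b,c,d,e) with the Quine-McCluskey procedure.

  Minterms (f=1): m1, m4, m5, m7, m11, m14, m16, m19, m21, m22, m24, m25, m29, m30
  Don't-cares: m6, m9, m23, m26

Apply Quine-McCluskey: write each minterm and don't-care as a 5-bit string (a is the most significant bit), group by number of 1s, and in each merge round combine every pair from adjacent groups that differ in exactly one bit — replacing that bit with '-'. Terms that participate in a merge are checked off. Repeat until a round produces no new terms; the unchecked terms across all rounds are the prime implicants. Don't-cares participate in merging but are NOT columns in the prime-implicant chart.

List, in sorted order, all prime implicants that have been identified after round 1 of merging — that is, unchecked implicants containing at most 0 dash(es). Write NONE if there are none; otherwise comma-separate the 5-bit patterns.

NONE

Round 0: 00001✓ 00100✓ 00101✓ 00110✓ 00111✓ 01001✓ 01011✓ 01110✓ 10000✓ 10011✓ 10101✓ 10110✓ 10111✓ 11000✓ 11001✓ 11010✓ 11101✓ 11110✓
Round 1: -0101✓ -0110✓ -0111✓ -1001 -1110✓ 0-001 0-110✓ 00-01 001-0✓ 001-1✓ 0010-✓ 0011-✓ 010-1 1-000 1-101 1-110✓ 10-11 101-1✓ 1011-✓ 11-01 11-10 110-0 1100-
Round 2: --110 -01-1 -011- 001--
PIs = {--110, -01-1, -011-, -1001, 0-001, 00-01, 001--, 010-1, 1-000, 1-101, 10-11, 11-01, 11-10, 110-0, 1100-}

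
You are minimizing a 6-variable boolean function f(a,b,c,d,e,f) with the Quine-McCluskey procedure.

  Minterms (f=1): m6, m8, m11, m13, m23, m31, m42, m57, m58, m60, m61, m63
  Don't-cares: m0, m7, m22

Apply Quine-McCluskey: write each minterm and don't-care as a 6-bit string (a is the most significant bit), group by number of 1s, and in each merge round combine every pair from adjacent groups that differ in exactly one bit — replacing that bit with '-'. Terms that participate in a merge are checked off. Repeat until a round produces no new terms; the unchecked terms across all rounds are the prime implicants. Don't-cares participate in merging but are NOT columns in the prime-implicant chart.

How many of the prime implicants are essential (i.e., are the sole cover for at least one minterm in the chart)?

7

[col 0] 000000*, 000110*, 000111*, 001000*, 001011, 001101, 010110*, 010111*, 011111*, 101010*, 111001*, 111010*, 111100*, 111101*, 111111*
[col 1] -11111, 0-0110*, 0-0111*, 00-000, 00011-*, 01-111, 01011-*, 1-1010, 111-01, 1111-1, 11110-
[col 2] 0-011-
Prime implicants: -11111, 0-011-, 00-000, 001011, 001101, 01-111, 1-1010, 111-01, 1111-1, 11110-
PI chart (minterm → PIs covering it):
  6 | 0-011-  (sole → essential)
  8 | 00-000  (sole → essential)
  11 | 001011  (sole → essential)
  13 | 001101  (sole → essential)
  23 | 0-011-,01-111
  31 | -11111,01-111
  42 | 1-1010  (sole → essential)
  57 | 111-01  (sole → essential)
  58 | 1-1010  (sole → essential)
  60 | 11110-  (sole → essential)
  61 | 111-01,1111-1,11110-
  63 | -11111,1111-1
Essential prime implicants: 0-011-, 00-000, 001011, 001101, 1-1010, 111-01, 11110-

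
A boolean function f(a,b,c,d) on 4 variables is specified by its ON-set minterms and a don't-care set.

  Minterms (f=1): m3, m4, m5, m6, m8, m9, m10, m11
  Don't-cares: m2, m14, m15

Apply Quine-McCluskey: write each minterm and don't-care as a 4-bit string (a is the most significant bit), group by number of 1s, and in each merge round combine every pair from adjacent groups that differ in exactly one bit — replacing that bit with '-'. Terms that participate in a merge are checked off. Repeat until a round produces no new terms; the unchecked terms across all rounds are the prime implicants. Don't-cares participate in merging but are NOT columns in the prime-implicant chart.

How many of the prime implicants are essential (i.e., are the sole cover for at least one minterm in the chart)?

3

size-2^0 implicants → 0010(✓)  0011(✓)  0100(✓)  0101(✓)  0110(✓)  1000(✓)  1001(✓)  1010(✓)  1011(✓)  1110(✓)  1111(✓)
size-2^1 implicants → -010(✓)  -011(✓)  -110(✓)  0-10(✓)  001-(✓)  01-0  010-  1-10(✓)  1-11(✓)  10-0(✓)  10-1(✓)  100-(✓)  101-(✓)  111-(✓)
size-2^2 implicants → --10  -01-  1-1-  10--
Unchecked terms (primes): --10, -01-, 01-0, 010-, 1-1-, 10--
Minterm coverage:
  m3 ⊆ -01- [E]
  m4 ⊆ 01-0,010-
  m5 ⊆ 010- [E]
  m6 ⊆ --10,01-0
  m8 ⊆ 10-- [E]
  m9 ⊆ 10-- [E]
  m10 ⊆ --10,-01-,1-1-,10--
  m11 ⊆ -01-,1-1-,10--
E = {-01-, 010-, 10--}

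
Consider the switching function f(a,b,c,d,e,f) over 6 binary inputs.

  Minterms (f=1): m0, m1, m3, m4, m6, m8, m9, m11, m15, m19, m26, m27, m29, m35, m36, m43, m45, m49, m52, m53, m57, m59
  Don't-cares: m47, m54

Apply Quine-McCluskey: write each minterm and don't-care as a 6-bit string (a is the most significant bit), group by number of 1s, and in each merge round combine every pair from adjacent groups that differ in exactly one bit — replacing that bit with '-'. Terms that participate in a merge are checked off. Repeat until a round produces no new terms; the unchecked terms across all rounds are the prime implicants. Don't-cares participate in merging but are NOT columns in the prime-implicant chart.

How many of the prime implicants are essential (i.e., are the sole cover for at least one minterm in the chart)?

size-2^0 implicants → 000000(✓)  000001(✓)  000011(✓)  000100(✓)  000110(✓)  001000(✓)  001001(✓)  001011(✓)  001111(✓)  010011(✓)  011010(✓)  011011(✓)  011101  100011(✓)  100100(✓)  101011(✓)  101101(✓)  101111(✓)  110001(✓)  110100(✓)  110101(✓)  110110(✓)  111001(✓)  111011(✓)
size-2^1 implicants → -00011(✓)  -00100  -01011(✓)  -01111(✓)  -11011(✓)  0-0011(✓)  0-1011(✓)  00-000(✓)  00-001(✓)  00-011(✓)  000-00  0000-1(✓)  00000-(✓)  0001-0  001-11(✓)  0010-1(✓)  00100-(✓)  01-011(✓)  01101-  1-0100  1-1011(✓)  10-011(✓)  101-11(✓)  1011-1  11-001  110-01  1101-0  11010-  1110-1
size-2^2 implicants → --1011  -0-011  -01-11  0--011  00-0-1  00-00-
Unchecked terms (primes): --1011, -0-011, -00100, -01-11, 0--011, 00-0-1, 00-00-, 000-00, 0001-0, 01101-, 011101, 1-0100, 1011-1, 11-001, 110-01, 1101-0, 11010-, 1110-1
Minterm coverage:
  m0 ⊆ 00-00-,000-00
  m1 ⊆ 00-0-1,00-00-
  m3 ⊆ -0-011,0--011,00-0-1
  m4 ⊆ -00100,000-00,0001-0
  m6 ⊆ 0001-0 [E]
  m8 ⊆ 00-00- [E]
  m9 ⊆ 00-0-1,00-00-
  m11 ⊆ --1011,-0-011,-01-11,0--011,00-0-1
  m15 ⊆ -01-11 [E]
  m19 ⊆ 0--011 [E]
  m26 ⊆ 01101- [E]
  m27 ⊆ --1011,0--011,01101-
  m29 ⊆ 011101 [E]
  m35 ⊆ -0-011 [E]
  m36 ⊆ -00100,1-0100
  m43 ⊆ --1011,-0-011,-01-11
  m45 ⊆ 1011-1 [E]
  m49 ⊆ 11-001,110-01
  m52 ⊆ 1-0100,1101-0,11010-
  m53 ⊆ 110-01,11010-
  m57 ⊆ 11-001,1110-1
  m59 ⊆ --1011,1110-1
E = {-0-011, -01-11, 0--011, 00-00-, 0001-0, 01101-, 011101, 1011-1}

8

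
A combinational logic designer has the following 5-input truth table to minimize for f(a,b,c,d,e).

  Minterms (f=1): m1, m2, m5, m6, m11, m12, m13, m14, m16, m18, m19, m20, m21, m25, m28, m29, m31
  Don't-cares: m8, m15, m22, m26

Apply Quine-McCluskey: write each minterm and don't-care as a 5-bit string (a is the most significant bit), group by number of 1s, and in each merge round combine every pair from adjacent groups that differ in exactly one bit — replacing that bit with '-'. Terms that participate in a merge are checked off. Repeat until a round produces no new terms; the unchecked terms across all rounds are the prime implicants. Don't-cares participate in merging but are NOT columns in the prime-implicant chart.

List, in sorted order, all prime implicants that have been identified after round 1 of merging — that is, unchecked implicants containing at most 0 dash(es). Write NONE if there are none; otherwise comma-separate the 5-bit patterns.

size-2^0 implicants → 00001(✓)  00010(✓)  00101(✓)  00110(✓)  01000(✓)  01011(✓)  01100(✓)  01101(✓)  01110(✓)  01111(✓)  10000(✓)  10010(✓)  10011(✓)  10100(✓)  10101(✓)  10110(✓)  11001(✓)  11010(✓)  11100(✓)  11101(✓)  11111(✓)
size-2^1 implicants → -0010(✓)  -0101(✓)  -0110(✓)  -1100(✓)  -1101(✓)  -1111(✓)  0-101(✓)  0-110  00-01  00-10(✓)  01-00  01-11  011-0(✓)  011-1(✓)  0110-(✓)  0111-(✓)  1-010  1-100(✓)  1-101(✓)  10-00(✓)  10-10(✓)  100-0(✓)  1001-  101-0(✓)  1010-(✓)  11-01  111-1(✓)  1110-(✓)
size-2^2 implicants → --101  -0-10  -11-1  -110-  011--  1-10-  10--0
Unchecked terms (primes): --101, -0-10, -11-1, -110-, 0-110, 00-01, 01-00, 01-11, 011--, 1-010, 1-10-, 10--0, 1001-, 11-01

NONE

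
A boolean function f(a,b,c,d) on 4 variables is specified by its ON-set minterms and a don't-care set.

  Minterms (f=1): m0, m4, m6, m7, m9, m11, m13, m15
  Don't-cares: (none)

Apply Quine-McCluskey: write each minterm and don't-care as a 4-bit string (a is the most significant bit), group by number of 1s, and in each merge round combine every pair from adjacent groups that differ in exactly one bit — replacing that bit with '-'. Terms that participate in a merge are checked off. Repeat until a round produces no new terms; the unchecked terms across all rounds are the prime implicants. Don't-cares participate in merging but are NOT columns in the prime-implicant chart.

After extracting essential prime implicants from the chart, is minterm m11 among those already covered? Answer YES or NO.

YES

[col 0] 0000*, 0100*, 0110*, 0111*, 1001*, 1011*, 1101*, 1111*
[col 1] -111, 0-00, 01-0, 011-, 1-01*, 1-11*, 10-1*, 11-1*
[col 2] 1--1
Prime implicants: -111, 0-00, 01-0, 011-, 1--1
PI chart (minterm → PIs covering it):
  0 | 0-00  (sole → essential)
  4 | 0-00,01-0
  6 | 01-0,011-
  7 | -111,011-
  9 | 1--1  (sole → essential)
  11 | 1--1  (sole → essential)
  13 | 1--1  (sole → essential)
  15 | -111,1--1
Essential prime implicants: 0-00, 1--1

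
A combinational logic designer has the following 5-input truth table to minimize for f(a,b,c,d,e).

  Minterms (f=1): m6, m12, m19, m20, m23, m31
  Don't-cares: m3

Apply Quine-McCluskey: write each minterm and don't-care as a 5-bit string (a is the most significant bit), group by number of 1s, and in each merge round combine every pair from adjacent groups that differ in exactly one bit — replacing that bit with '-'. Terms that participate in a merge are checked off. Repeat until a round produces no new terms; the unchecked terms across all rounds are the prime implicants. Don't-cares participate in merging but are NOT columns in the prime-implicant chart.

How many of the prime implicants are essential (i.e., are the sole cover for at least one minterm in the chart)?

4

size-2^0 implicants → 00011(✓)  00110  01100  10011(✓)  10100  10111(✓)  11111(✓)
size-2^1 implicants → -0011  1-111  10-11
Unchecked terms (primes): -0011, 00110, 01100, 1-111, 10-11, 10100
Minterm coverage:
  m6 ⊆ 00110 [E]
  m12 ⊆ 01100 [E]
  m19 ⊆ -0011,10-11
  m20 ⊆ 10100 [E]
  m23 ⊆ 1-111,10-11
  m31 ⊆ 1-111 [E]
E = {00110, 01100, 1-111, 10100}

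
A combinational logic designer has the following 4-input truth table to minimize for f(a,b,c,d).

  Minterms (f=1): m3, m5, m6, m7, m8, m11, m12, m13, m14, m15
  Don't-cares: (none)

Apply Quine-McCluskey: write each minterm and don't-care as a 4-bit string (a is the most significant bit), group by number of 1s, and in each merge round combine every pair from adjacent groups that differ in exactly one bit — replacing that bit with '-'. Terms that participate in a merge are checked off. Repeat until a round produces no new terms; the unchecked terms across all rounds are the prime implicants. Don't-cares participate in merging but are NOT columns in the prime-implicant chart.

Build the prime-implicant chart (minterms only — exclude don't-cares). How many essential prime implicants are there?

Round 0: 0011✓ 0101✓ 0110✓ 0111✓ 1000✓ 1011✓ 1100✓ 1101✓ 1110✓ 1111✓
Round 1: -011✓ -101✓ -110✓ -111✓ 0-11✓ 01-1✓ 011-✓ 1-00 1-11✓ 11-0✓ 11-1✓ 110-✓ 111-✓
Round 2: --11 -1-1 -11- 11--
PIs = {--11, -1-1, -11-, 1-00, 11--}
Coverage chart:
  m3: --11 ←essential
  m5: -1-1 ←essential
  m6: -11- ←essential
  m7: --11,-1-1,-11-
  m8: 1-00 ←essential
  m11: --11 ←essential
  m12: 1-00,11--
  m13: -1-1,11--
  m14: -11-,11--
  m15: --11,-1-1,-11-,11--
Essential: --11, -1-1, -11-, 1-00

4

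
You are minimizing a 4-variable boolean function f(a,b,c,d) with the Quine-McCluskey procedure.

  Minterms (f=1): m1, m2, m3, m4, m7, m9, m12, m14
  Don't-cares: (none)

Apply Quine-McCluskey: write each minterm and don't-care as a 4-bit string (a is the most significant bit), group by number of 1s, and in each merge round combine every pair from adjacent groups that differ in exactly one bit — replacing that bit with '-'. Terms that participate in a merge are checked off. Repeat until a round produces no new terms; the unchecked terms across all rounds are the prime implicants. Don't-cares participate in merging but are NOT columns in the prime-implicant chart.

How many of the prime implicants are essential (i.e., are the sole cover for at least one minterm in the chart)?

5

size-2^0 implicants → 0001(✓)  0010(✓)  0011(✓)  0100(✓)  0111(✓)  1001(✓)  1100(✓)  1110(✓)
size-2^1 implicants → -001  -100  0-11  00-1  001-  11-0
Unchecked terms (primes): -001, -100, 0-11, 00-1, 001-, 11-0
Minterm coverage:
  m1 ⊆ -001,00-1
  m2 ⊆ 001- [E]
  m3 ⊆ 0-11,00-1,001-
  m4 ⊆ -100 [E]
  m7 ⊆ 0-11 [E]
  m9 ⊆ -001 [E]
  m12 ⊆ -100,11-0
  m14 ⊆ 11-0 [E]
E = {-001, -100, 0-11, 001-, 11-0}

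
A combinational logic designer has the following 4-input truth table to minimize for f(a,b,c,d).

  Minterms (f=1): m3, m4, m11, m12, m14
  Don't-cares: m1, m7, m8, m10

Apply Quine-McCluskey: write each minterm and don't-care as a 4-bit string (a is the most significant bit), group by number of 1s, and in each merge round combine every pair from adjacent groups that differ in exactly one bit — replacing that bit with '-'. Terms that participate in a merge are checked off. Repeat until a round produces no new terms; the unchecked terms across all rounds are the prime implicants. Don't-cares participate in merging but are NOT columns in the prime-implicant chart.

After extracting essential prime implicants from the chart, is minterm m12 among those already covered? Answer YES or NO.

YES

size-2^0 implicants → 0001(✓)  0011(✓)  0100(✓)  0111(✓)  1000(✓)  1010(✓)  1011(✓)  1100(✓)  1110(✓)
size-2^1 implicants → -011  -100  0-11  00-1  1-00(✓)  1-10(✓)  10-0(✓)  101-  11-0(✓)
size-2^2 implicants → 1--0
Unchecked terms (primes): -011, -100, 0-11, 00-1, 1--0, 101-
Minterm coverage:
  m3 ⊆ -011,0-11,00-1
  m4 ⊆ -100 [E]
  m11 ⊆ -011,101-
  m12 ⊆ -100,1--0
  m14 ⊆ 1--0 [E]
E = {-100, 1--0}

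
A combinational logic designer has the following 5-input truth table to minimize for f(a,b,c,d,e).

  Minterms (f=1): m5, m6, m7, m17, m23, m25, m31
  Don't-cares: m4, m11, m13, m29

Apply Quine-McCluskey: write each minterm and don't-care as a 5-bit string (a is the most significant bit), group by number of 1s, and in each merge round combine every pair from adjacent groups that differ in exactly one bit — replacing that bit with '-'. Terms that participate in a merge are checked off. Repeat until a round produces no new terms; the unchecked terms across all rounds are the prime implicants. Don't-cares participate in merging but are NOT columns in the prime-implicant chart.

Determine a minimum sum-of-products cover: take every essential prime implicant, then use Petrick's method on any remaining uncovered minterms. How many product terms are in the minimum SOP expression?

Round 0: 00100✓ 00101✓ 00110✓ 00111✓ 01011 01101✓ 10001✓ 10111✓ 11001✓ 11101✓ 11111✓
Round 1: -0111 -1101 0-101 001-0✓ 001-1✓ 0010-✓ 0011-✓ 1-001 1-111 11-01 111-1
Round 2: 001--
PIs = {-0111, -1101, 0-101, 001--, 01011, 1-001, 1-111, 11-01, 111-1}
Coverage chart:
  m5: 0-101,001--
  m6: 001-- ←essential
  m7: -0111,001--
  m17: 1-001 ←essential
  m23: -0111,1-111
  m25: 1-001,11-01
  m31: 1-111,111-1
Essential: 001--, 1-001
Petrick residual → 1-111
Min cover (3 terms): a'b'c + ac'd'e + acde

3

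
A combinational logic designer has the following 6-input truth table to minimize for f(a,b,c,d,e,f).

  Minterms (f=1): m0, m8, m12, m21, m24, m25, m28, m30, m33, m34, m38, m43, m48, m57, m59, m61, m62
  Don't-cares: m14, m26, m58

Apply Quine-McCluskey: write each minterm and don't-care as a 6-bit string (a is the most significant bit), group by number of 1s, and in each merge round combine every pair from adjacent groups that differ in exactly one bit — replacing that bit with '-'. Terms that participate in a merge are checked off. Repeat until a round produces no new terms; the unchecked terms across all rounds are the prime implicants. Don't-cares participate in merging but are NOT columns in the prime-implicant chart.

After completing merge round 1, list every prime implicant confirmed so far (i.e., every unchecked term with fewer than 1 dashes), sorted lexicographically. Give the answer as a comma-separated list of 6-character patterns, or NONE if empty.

010101, 100001, 110000

[col 0] 000000*, 001000*, 001100*, 001110*, 010101, 011000*, 011001*, 011010*, 011100*, 011110*, 100001, 100010*, 100110*, 101011*, 110000, 111001*, 111010*, 111011*, 111101*, 111110*
[col 1] -11001, -11010*, -11110*, 0-1000*, 0-1100*, 0-1110*, 00-000, 001-00*, 0011-0*, 011-00*, 011-10*, 0110-0*, 01100-, 0111-0*, 1-1011, 100-10, 111-01, 111-10*, 1110-1, 11101-
[col 2] -11-10, 0-1-00, 0-11-0, 011--0
Prime implicants: -11-10, -11001, 0-1-00, 0-11-0, 00-000, 010101, 011--0, 01100-, 1-1011, 100-10, 100001, 110000, 111-01, 1110-1, 11101-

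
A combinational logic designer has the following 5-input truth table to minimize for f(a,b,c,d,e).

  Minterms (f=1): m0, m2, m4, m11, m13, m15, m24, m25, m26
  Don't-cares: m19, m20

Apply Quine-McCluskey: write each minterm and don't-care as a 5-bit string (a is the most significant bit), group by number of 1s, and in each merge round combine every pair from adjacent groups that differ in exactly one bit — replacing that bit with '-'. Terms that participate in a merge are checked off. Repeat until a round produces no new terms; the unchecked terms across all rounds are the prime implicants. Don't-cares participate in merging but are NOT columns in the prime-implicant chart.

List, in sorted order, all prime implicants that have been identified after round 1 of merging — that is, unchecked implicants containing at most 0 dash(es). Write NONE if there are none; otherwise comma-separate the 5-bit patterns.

Round 0: 00000✓ 00010✓ 00100✓ 01011✓ 01101✓ 01111✓ 10011 10100✓ 11000✓ 11001✓ 11010✓
Round 1: -0100 00-00 000-0 01-11 011-1 110-0 1100-
PIs = {-0100, 00-00, 000-0, 01-11, 011-1, 10011, 110-0, 1100-}

10011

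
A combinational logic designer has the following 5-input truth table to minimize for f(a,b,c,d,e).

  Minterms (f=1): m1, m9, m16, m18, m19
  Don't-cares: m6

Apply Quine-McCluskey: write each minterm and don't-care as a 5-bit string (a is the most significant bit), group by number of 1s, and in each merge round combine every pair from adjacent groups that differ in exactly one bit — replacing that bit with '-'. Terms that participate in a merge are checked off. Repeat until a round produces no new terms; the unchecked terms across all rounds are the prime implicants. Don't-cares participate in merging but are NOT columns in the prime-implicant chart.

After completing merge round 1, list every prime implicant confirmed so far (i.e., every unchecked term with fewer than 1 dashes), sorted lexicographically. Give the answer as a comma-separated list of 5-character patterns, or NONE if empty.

Round 0: 00001✓ 00110 01001✓ 10000✓ 10010✓ 10011✓
Round 1: 0-001 100-0 1001-
PIs = {0-001, 00110, 100-0, 1001-}

00110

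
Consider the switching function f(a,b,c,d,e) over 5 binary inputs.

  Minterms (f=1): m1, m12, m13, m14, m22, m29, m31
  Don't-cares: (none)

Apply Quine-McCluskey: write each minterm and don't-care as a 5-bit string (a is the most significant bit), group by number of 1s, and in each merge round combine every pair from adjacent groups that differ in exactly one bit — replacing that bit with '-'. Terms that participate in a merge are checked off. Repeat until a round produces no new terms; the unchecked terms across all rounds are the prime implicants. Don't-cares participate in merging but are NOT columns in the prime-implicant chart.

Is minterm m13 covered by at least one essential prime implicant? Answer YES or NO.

NO

Round 0: 00001 01100✓ 01101✓ 01110✓ 10110 11101✓ 11111✓
Round 1: -1101 011-0 0110- 111-1
PIs = {-1101, 00001, 011-0, 0110-, 10110, 111-1}
Coverage chart:
  m1: 00001 ←essential
  m12: 011-0,0110-
  m13: -1101,0110-
  m14: 011-0 ←essential
  m22: 10110 ←essential
  m29: -1101,111-1
  m31: 111-1 ←essential
Essential: 00001, 011-0, 10110, 111-1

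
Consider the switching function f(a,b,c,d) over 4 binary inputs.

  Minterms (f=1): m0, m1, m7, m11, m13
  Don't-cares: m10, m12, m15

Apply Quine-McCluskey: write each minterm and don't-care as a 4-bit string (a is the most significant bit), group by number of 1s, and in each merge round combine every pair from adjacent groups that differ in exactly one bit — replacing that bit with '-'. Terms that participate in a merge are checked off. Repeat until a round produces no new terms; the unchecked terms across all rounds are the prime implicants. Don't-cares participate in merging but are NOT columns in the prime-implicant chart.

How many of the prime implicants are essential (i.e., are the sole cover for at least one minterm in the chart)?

2

[col 0] 0000*, 0001*, 0111*, 1010*, 1011*, 1100*, 1101*, 1111*
[col 1] -111, 000-, 1-11, 101-, 11-1, 110-
Prime implicants: -111, 000-, 1-11, 101-, 11-1, 110-
PI chart (minterm → PIs covering it):
  0 | 000-  (sole → essential)
  1 | 000-  (sole → essential)
  7 | -111  (sole → essential)
  11 | 1-11,101-
  13 | 11-1,110-
Essential prime implicants: -111, 000-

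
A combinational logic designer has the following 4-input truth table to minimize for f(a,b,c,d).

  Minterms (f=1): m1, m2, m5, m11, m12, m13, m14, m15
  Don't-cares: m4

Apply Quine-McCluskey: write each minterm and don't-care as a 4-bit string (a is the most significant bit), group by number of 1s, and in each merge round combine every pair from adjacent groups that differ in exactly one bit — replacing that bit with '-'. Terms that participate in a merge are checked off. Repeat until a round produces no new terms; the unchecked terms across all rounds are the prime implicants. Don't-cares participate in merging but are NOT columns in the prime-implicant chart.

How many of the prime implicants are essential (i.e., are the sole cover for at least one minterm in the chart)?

[col 0] 0001*, 0010, 0100*, 0101*, 1011*, 1100*, 1101*, 1110*, 1111*
[col 1] -100*, -101*, 0-01, 010-*, 1-11, 11-0*, 11-1*, 110-*, 111-*
[col 2] -10-, 11--
Prime implicants: -10-, 0-01, 0010, 1-11, 11--
PI chart (minterm → PIs covering it):
  1 | 0-01  (sole → essential)
  2 | 0010  (sole → essential)
  5 | -10-,0-01
  11 | 1-11  (sole → essential)
  12 | -10-,11--
  13 | -10-,11--
  14 | 11--  (sole → essential)
  15 | 1-11,11--
Essential prime implicants: 0-01, 0010, 1-11, 11--

4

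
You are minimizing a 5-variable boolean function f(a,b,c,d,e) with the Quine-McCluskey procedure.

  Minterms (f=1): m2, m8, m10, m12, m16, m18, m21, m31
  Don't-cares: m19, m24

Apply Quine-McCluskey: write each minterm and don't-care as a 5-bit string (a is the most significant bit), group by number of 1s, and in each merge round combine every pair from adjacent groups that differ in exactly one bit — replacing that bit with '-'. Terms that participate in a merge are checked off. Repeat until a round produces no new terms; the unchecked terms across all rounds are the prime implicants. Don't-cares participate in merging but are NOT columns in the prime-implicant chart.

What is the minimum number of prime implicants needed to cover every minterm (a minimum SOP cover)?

Round 0: 00010✓ 01000✓ 01010✓ 01100✓ 10000✓ 10010✓ 10011✓ 10101 11000✓ 11111
Round 1: -0010 -1000 0-010 01-00 010-0 1-000 100-0 1001-
PIs = {-0010, -1000, 0-010, 01-00, 010-0, 1-000, 100-0, 1001-, 10101, 11111}
Coverage chart:
  m2: -0010,0-010
  m8: -1000,01-00,010-0
  m10: 0-010,010-0
  m12: 01-00 ←essential
  m16: 1-000,100-0
  m18: -0010,100-0,1001-
  m21: 10101 ←essential
  m31: 11111 ←essential
Essential: 01-00, 10101, 11111
Petrick residual → 0-010, 100-0
Min cover (5 terms): a'c'de' + a'bd'e' + ab'c'e' + ab'cd'e + abcde

5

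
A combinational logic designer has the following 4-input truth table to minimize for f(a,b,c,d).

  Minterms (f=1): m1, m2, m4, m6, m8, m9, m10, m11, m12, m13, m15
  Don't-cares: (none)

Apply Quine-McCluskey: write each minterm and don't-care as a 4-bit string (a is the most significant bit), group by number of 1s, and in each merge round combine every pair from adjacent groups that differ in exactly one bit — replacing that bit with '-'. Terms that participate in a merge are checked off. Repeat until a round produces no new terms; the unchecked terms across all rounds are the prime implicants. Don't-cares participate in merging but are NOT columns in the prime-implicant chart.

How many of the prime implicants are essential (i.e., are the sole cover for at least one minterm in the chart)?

[col 0] 0001*, 0010*, 0100*, 0110*, 1000*, 1001*, 1010*, 1011*, 1100*, 1101*, 1111*
[col 1] -001, -010, -100, 0-10, 01-0, 1-00*, 1-01*, 1-11*, 10-0*, 10-1*, 100-*, 101-*, 11-1*, 110-*
[col 2] 1--1, 1-0-, 10--
Prime implicants: -001, -010, -100, 0-10, 01-0, 1--1, 1-0-, 10--
PI chart (minterm → PIs covering it):
  1 | -001  (sole → essential)
  2 | -010,0-10
  4 | -100,01-0
  6 | 0-10,01-0
  8 | 1-0-,10--
  9 | -001,1--1,1-0-,10--
  10 | -010,10--
  11 | 1--1,10--
  12 | -100,1-0-
  13 | 1--1,1-0-
  15 | 1--1  (sole → essential)
Essential prime implicants: -001, 1--1

2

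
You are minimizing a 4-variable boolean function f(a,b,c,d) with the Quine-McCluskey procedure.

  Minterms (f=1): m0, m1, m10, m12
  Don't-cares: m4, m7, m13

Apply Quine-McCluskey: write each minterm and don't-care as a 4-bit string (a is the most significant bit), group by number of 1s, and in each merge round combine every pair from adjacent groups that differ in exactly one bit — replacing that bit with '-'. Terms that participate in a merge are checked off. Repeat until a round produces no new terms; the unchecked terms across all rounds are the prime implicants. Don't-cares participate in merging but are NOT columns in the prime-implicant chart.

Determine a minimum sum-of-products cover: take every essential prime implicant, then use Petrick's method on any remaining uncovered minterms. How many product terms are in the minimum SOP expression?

3

Round 0: 0000✓ 0001✓ 0100✓ 0111 1010 1100✓ 1101✓
Round 1: -100 0-00 000- 110-
PIs = {-100, 0-00, 000-, 0111, 1010, 110-}
Coverage chart:
  m0: 0-00,000-
  m1: 000- ←essential
  m10: 1010 ←essential
  m12: -100,110-
Essential: 000-, 1010
Petrick residual → -100
Min cover (3 terms): bc'd' + a'b'c' + ab'cd'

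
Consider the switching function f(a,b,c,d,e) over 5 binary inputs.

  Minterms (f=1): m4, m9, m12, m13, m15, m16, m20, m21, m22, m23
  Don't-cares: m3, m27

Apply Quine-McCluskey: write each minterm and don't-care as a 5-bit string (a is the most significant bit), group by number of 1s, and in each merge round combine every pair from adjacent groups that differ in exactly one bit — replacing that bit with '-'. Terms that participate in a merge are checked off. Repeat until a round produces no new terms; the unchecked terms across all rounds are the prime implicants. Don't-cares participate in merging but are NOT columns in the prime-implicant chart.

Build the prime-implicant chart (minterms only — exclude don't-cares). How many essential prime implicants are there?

Round 0: 00011 00100✓ 01001✓ 01100✓ 01101✓ 01111✓ 10000✓ 10100✓ 10101✓ 10110✓ 10111✓ 11011
Round 1: -0100 0-100 01-01 011-1 0110- 10-00 101-0✓ 101-1✓ 1010-✓ 1011-✓
Round 2: 101--
PIs = {-0100, 0-100, 00011, 01-01, 011-1, 0110-, 10-00, 101--, 11011}
Coverage chart:
  m4: -0100,0-100
  m9: 01-01 ←essential
  m12: 0-100,0110-
  m13: 01-01,011-1,0110-
  m15: 011-1 ←essential
  m16: 10-00 ←essential
  m20: -0100,10-00,101--
  m21: 101-- ←essential
  m22: 101-- ←essential
  m23: 101-- ←essential
Essential: 01-01, 011-1, 10-00, 101--

4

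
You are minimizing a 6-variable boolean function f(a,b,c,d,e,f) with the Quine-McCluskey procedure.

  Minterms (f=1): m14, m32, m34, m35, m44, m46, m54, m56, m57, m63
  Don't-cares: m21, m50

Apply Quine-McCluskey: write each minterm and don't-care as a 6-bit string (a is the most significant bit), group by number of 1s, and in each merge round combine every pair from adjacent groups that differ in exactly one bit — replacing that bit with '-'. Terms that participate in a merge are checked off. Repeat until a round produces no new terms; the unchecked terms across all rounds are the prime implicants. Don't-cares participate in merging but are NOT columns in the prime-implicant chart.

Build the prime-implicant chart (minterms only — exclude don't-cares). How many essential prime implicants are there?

7

[col 0] 001110*, 010101, 100000*, 100010*, 100011*, 101100*, 101110*, 110010*, 110110*, 111000*, 111001*, 111111
[col 1] -01110, 1-0010, 1000-0, 10001-, 1011-0, 110-10, 11100-
Prime implicants: -01110, 010101, 1-0010, 1000-0, 10001-, 1011-0, 110-10, 11100-, 111111
PI chart (minterm → PIs covering it):
  14 | -01110  (sole → essential)
  32 | 1000-0  (sole → essential)
  34 | 1-0010,1000-0,10001-
  35 | 10001-  (sole → essential)
  44 | 1011-0  (sole → essential)
  46 | -01110,1011-0
  54 | 110-10  (sole → essential)
  56 | 11100-  (sole → essential)
  57 | 11100-  (sole → essential)
  63 | 111111  (sole → essential)
Essential prime implicants: -01110, 1000-0, 10001-, 1011-0, 110-10, 11100-, 111111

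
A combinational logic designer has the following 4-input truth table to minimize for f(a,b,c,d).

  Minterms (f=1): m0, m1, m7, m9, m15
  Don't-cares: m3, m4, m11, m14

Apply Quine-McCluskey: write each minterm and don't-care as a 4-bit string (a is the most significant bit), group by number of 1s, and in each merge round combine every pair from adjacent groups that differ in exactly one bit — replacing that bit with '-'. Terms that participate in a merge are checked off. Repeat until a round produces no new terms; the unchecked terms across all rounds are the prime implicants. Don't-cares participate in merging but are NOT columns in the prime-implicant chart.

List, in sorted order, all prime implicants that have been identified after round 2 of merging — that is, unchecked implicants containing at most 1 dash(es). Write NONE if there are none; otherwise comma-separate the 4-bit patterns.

size-2^0 implicants → 0000(✓)  0001(✓)  0011(✓)  0100(✓)  0111(✓)  1001(✓)  1011(✓)  1110(✓)  1111(✓)
size-2^1 implicants → -001(✓)  -011(✓)  -111(✓)  0-00  0-11(✓)  00-1(✓)  000-  1-11(✓)  10-1(✓)  111-
size-2^2 implicants → --11  -0-1
Unchecked terms (primes): --11, -0-1, 0-00, 000-, 111-

0-00, 000-, 111-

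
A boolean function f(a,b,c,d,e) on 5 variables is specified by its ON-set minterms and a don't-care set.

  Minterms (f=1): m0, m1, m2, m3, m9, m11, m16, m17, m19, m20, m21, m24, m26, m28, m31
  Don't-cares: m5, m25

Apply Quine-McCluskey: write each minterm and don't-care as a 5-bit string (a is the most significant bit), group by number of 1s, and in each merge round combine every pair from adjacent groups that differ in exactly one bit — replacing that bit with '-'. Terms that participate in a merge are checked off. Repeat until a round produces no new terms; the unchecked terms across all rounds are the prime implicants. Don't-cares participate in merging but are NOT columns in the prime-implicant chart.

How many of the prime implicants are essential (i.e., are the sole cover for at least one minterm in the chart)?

6

Round 0: 00000✓ 00001✓ 00010✓ 00011✓ 00101✓ 01001✓ 01011✓ 10000✓ 10001✓ 10011✓ 10100✓ 10101✓ 11000✓ 11001✓ 11010✓ 11100✓ 11111
Round 1: -0000✓ -0001✓ -0011✓ -0101✓ -1001✓ 0-001✓ 0-011✓ 00-01✓ 000-0✓ 000-1✓ 0000-✓ 0001-✓ 010-1✓ 1-000✓ 1-001✓ 1-100✓ 10-00✓ 10-01✓ 100-1✓ 1000-✓ 1010-✓ 11-00✓ 110-0 1100-✓
Round 2: --001 -0-01 -00-1 -000- 0-0-1 000-- 1--00 1-00- 10-0-
PIs = {--001, -0-01, -00-1, -000-, 0-0-1, 000--, 1--00, 1-00-, 10-0-, 110-0, 11111}
Coverage chart:
  m0: -000-,000--
  m1: --001,-0-01,-00-1,-000-,0-0-1,000--
  m2: 000-- ←essential
  m3: -00-1,0-0-1,000--
  m9: --001,0-0-1
  m11: 0-0-1 ←essential
  m16: -000-,1--00,1-00-,10-0-
  m17: --001,-0-01,-00-1,-000-,1-00-,10-0-
  m19: -00-1 ←essential
  m20: 1--00,10-0-
  m21: -0-01,10-0-
  m24: 1--00,1-00-,110-0
  m26: 110-0 ←essential
  m28: 1--00 ←essential
  m31: 11111 ←essential
Essential: -00-1, 0-0-1, 000--, 1--00, 110-0, 11111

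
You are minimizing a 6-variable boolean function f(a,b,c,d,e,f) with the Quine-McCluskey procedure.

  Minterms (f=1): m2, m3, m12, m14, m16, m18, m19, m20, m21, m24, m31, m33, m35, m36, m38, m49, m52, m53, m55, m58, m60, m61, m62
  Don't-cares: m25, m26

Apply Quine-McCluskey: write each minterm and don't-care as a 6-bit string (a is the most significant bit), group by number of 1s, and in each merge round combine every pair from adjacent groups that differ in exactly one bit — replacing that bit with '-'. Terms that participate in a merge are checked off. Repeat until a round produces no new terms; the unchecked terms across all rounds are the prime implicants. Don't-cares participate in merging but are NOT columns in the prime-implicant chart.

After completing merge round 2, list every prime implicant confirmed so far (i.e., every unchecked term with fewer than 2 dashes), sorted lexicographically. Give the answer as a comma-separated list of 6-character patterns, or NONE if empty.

-00011, -11010, 0011-0, 010-00, 01100-, 011111, 1-0001, 1-0100, 1000-1, 1001-0, 110-01, 1101-1, 111-10, 1111-0

Round 0: 000010✓ 000011✓ 001100✓ 001110✓ 010000✓ 010010✓ 010011✓ 010100✓ 010101✓ 011000✓ 011001✓ 011010✓ 011111 100001✓ 100011✓ 100100✓ 100110✓ 110001✓ 110100✓ 110101✓ 110111✓ 111010✓ 111100✓ 111101✓ 111110✓
Round 1: -00011 -10100✓ -10101✓ -11010 0-0010✓ 0-0011✓ 00001-✓ 0011-0 01-000✓ 01-010✓ 010-00 0100-0✓ 01001-✓ 01010-✓ 0110-0✓ 01100- 1-0001 1-0100 1000-1 1001-0 11-100✓ 11-101✓ 110-01 1101-1 11010-✓ 111-10 1111-0 11110-✓
Round 2: -1010- 0-001- 01-0-0 11-10-
PIs = {-00011, -1010-, -11010, 0-001-, 0011-0, 01-0-0, 010-00, 01100-, 011111, 1-0001, 1-0100, 1000-1, 1001-0, 11-10-, 110-01, 1101-1, 111-10, 1111-0}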